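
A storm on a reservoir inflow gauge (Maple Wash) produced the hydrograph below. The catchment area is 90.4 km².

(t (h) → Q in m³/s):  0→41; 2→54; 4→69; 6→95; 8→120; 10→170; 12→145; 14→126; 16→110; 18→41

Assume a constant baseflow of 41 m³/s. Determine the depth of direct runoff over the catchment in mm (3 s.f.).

d ≈ 44.7 mm

Direct runoff: 0.0, 13.0, 28.0, 54.0, 79.0, 129.0, 104.0, 85.0, 69.0, 0.0 m³/s; ΣQ_DR = 561.0 m³/s.
V = ΣQ_DR · Δt = 561.0 × 7200 s = 4.039 × 10^6 m³.
Over A = 90.4 km², depth = V / A = 44.7 mm.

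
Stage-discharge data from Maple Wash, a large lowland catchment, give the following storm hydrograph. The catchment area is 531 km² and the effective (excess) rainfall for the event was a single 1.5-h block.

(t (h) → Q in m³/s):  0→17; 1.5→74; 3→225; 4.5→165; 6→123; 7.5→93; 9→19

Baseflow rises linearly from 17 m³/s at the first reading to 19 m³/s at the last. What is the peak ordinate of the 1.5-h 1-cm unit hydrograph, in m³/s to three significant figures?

Direct runoff: 0.00, 56.67, 207.33, 147.00, 104.67, 74.33, 0.00 m³/s; ΣQ_DR = 590.0 m³/s, peak = 207.33 m³/s.
Runoff depth d = ΣQ_DR·Δt / A = 590.0 × 5400 / (531 km²) = 6.000 mm.
The 1-cm UH is the DRH scaled by (10 mm)/d, so U_p = 207.33 × 10/6.000 = 346 m³/s.

U_p ≈ 346 m³/s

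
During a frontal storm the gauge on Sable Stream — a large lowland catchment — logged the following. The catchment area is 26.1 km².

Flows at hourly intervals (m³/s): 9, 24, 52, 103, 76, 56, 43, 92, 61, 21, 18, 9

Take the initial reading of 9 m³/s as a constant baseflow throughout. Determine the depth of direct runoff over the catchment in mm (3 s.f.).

Direct runoff: 0.0, 15.0, 43.0, 94.0, 67.0, 47.0, 34.0, 83.0, 52.0, 12.0, 9.0, 0.0 m³/s; ΣQ_DR = 456.0 m³/s.
V = ΣQ_DR · Δt = 456.0 × 3600 s = 1.642 × 10^6 m³.
Over A = 26.1 km², depth = V / A = 62.9 mm.

d ≈ 62.9 mm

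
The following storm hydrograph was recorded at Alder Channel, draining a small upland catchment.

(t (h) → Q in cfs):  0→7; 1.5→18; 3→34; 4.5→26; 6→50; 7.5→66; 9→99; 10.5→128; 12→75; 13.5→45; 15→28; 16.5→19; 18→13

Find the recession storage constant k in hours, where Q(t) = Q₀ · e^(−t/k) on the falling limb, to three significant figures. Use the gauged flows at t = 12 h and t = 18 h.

k ≈ 3.42 h

On the falling limb, Q drops from 75 to 13 cfs between t = 12 h and t = 18 h (Δt = 6 h).
k = −Δt / ln(Q₂/Q₁) = −6 / ln(13/75) = 3.42 h.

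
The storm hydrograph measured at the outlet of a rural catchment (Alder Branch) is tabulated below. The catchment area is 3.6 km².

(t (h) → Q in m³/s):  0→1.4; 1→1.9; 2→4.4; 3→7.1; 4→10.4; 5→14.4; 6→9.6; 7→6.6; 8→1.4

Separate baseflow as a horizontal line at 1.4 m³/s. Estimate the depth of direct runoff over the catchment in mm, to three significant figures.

Direct runoff: 0.0, 0.5, 3.0, 5.7, 9.0, 13.0, 8.2, 5.2, 0.0 m³/s; ΣQ_DR = 44.60 m³/s.
V = ΣQ_DR · Δt = 44.60 × 3600 s = 1.606 × 10^5 m³.
Over A = 3.6 km², depth = V / A = 44.6 mm.

d ≈ 44.6 mm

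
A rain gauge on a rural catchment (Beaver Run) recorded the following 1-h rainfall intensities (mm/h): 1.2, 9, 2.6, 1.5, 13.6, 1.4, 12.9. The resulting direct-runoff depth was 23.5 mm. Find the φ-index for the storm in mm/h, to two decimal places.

φ ≈ 4.00 mm/h

Only the 3 blocks with intensity above φ contribute runoff: 9, 13.6, 12.9 mm/h.
Σ(I−φ)·Δt = d  ⇒  (9+13.6+12.9 − 3φ)·1 = 23.5
φ = (35.50 − 23.5/1) / 3 = 4.00 mm/h.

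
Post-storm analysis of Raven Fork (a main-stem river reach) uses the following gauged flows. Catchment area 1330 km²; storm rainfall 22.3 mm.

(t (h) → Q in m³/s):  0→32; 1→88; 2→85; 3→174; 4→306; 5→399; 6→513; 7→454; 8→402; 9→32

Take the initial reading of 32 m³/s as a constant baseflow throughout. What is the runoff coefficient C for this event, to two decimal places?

C ≈ 0.26

ΣQ_DR = 2165 m³/s; V = ΣQ_DR·Δt = 7.794 × 10^6 m³.
Runoff depth d = V / A = 5.860 mm.
C = d / P = 5.860 / 22.3 = 0.26.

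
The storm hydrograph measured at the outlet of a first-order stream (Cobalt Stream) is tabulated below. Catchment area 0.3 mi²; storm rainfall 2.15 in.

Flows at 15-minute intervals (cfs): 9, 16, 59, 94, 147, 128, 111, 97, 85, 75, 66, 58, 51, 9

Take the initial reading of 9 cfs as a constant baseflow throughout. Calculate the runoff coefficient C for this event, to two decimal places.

ΣQ_DR = 879.0 cfs; V = ΣQ_DR·Δt = 7.911 × 10^5 ft³.
Runoff depth d = V / A = 1.135 in.
C = d / P = 1.135 / 2.15 = 0.53.

C ≈ 0.53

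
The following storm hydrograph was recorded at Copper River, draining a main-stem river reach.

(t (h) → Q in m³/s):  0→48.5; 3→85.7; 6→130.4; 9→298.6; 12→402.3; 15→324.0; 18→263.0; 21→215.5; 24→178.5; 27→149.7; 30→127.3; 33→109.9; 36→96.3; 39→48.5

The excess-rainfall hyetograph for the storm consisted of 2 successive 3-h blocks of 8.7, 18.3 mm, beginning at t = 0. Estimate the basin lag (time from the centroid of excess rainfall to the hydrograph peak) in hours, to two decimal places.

Centroid of excess rainfall: t_c = Σ P_i·t̄_i / ΣP_i = 3.5333 h (block centres at 1.5, 4.5 h).
Hydrograph peak occurs at t = 12 h, so basin lag t_L = 12 − 3.5333 = 8.47 h.

t_L ≈ 8.47 h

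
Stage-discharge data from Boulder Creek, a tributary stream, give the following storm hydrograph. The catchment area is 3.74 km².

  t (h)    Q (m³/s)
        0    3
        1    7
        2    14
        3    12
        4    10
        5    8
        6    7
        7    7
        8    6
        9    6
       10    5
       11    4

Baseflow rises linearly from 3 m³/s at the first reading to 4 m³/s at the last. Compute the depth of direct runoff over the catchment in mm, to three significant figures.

d ≈ 45.2 mm

Direct runoff: 0.00, 3.91, 10.82, 8.73, 6.64, 4.55, 3.45, 3.36, 2.27, 2.18, 1.09, 0.00 m³/s; ΣQ_DR = 47.00 m³/s.
V = ΣQ_DR · Δt = 47.00 × 3600 s = 1.692 × 10^5 m³.
Over A = 3.74 km², depth = V / A = 45.2 mm.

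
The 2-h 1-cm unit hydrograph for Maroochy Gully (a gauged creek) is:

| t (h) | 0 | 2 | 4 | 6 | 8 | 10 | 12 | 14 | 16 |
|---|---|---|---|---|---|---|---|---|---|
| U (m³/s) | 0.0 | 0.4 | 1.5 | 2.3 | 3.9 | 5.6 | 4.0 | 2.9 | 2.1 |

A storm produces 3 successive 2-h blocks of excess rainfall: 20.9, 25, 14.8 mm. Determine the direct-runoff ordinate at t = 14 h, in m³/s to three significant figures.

Q ≈ 24.3 m³/s

By discrete convolution, Q_j = Σ (P_i / 10 mm) · U_{j−i}.
At t = 14 h (j=7): Q = (20.9/10)·2.9 + (25/10)·4.0 + (14.8/10)·5.6 = 24.3 m³/s.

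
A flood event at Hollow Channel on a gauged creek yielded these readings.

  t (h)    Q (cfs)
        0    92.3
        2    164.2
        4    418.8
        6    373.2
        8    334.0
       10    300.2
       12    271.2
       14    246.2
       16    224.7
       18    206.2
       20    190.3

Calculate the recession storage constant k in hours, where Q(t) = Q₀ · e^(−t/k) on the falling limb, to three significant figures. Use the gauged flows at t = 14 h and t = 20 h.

k ≈ 23.3 h

On the falling limb, Q drops from 246.2 to 190.3 cfs between t = 14 h and t = 20 h (Δt = 6 h).
k = −Δt / ln(Q₂/Q₁) = −6 / ln(190.3/246.2) = 23.3 h.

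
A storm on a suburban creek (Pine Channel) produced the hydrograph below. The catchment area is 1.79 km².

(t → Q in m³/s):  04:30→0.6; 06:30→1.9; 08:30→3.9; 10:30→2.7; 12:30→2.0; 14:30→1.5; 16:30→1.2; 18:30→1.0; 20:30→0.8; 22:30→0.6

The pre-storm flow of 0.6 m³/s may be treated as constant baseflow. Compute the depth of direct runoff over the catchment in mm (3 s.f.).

Direct runoff: 0.0, 1.3, 3.3, 2.1, 1.4, 0.9, 0.6, 0.4, 0.2, 0.0 m³/s; ΣQ_DR = 10.20 m³/s.
V = ΣQ_DR · Δt = 10.20 × 7200 s = 73440 m³.
Over A = 1.79 km², depth = V / A = 41.0 mm.

d ≈ 41.0 mm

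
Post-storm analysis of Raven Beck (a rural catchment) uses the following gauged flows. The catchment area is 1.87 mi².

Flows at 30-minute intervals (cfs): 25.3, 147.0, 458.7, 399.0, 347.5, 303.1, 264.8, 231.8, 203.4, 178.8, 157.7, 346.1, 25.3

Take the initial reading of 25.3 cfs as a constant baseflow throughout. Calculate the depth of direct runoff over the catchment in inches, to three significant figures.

d ≈ 1.14 in

Direct runoff: 0.0, 121.7, 433.4, 373.7, 322.2, 277.8, 239.5, 206.5, 178.1, 153.5, 132.4, 320.8, 0.0 cfs; ΣQ_DR = 2760 cfs.
V = ΣQ_DR · Δt = 2760 × 1800 s = 4.967 × 10^6 ft³.
Over A = 1.87 mi², depth = V / A = 1.14 in.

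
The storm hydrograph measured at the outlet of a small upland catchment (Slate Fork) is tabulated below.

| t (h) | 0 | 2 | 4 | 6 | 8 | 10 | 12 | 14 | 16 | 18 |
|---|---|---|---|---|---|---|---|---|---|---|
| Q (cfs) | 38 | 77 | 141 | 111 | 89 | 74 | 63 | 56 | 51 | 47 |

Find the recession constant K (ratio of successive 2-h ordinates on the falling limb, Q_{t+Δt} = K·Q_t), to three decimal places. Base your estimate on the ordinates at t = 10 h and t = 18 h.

Using the recession-limb readings at t = 10 h and t = 18 h: Q falls from 74 to 47 cfs over 4 intervals.
K = (Q₂/Q₁)^(1/4) = (47/74)^(1/4) = 0.893.

K ≈ 0.893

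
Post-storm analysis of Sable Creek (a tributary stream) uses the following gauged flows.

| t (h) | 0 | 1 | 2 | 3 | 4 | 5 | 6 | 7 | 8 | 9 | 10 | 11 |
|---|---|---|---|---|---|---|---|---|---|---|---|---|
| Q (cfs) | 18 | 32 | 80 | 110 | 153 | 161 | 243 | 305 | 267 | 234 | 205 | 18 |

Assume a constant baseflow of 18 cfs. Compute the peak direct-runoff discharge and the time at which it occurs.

Subtracting baseflow gives direct-runoff ordinates: 0.0, 14.0, 62.0, 92.0, 135.0, 143.0, 225.0, 287.0, 249.0, 216.0, 187.0, 0.0 cfs.
The maximum is 287.0 cfs, occurring at the reading for t = 7 h.

Q_p = 287.0 cfs at t = 7 h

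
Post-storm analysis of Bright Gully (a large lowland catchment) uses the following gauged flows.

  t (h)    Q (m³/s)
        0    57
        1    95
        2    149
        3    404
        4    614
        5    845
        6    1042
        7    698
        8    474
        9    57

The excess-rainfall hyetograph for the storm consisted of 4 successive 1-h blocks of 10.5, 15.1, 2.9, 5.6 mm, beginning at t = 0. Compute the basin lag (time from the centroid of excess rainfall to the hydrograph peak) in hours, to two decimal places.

Centroid of excess rainfall: t_c = Σ P_i·t̄_i / ΣP_i = 1.6056 h (block centres at 0.5, 1.5, 2.5, 3.5 h).
Hydrograph peak occurs at t = 6 h, so basin lag t_L = 6 − 1.6056 = 4.39 h.

t_L ≈ 4.39 h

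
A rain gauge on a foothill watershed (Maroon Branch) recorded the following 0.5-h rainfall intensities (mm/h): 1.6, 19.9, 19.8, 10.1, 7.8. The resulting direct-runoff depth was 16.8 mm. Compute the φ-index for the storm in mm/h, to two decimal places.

φ ≈ 6.00 mm/h

Only the 4 blocks with intensity above φ contribute runoff: 19.9, 19.8, 10.1, 7.8 mm/h.
Σ(I−φ)·Δt = d  ⇒  (19.9+19.8+10.1+7.8 − 4φ)·0.5 = 16.8
φ = (57.60 − 16.8/0.5) / 4 = 6.00 mm/h.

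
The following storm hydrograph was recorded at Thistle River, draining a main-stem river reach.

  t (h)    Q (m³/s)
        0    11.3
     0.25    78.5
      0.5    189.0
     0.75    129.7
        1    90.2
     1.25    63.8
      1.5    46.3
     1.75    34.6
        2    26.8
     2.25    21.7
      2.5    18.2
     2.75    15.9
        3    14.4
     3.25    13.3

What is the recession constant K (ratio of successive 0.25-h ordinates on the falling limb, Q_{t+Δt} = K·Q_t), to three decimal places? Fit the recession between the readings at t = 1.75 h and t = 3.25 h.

Using the recession-limb readings at t = 1.75 h and t = 3.25 h: Q falls from 34.6 to 13.3 m³/s over 6 intervals.
K = (Q₂/Q₁)^(1/6) = (13.3/34.6)^(1/6) = 0.853.

K ≈ 0.853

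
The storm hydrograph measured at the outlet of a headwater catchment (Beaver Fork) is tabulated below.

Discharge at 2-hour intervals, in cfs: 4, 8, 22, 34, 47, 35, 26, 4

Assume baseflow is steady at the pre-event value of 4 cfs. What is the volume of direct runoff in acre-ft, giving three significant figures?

Direct-runoff ordinates (Q − Q_b): 0.0, 4.0, 18.0, 30.0, 43.0, 31.0, 22.0, 0.0 cfs.
ΣQ_DR = 148.0 cfs.
With Δt = 2 h = 7200 s, V = ΣQ_DR · Δt = 148.0 × 7200 = 1.07 × 10^6 ft³ = 24.5 acre-ft.

V ≈ 24.5 acre-ft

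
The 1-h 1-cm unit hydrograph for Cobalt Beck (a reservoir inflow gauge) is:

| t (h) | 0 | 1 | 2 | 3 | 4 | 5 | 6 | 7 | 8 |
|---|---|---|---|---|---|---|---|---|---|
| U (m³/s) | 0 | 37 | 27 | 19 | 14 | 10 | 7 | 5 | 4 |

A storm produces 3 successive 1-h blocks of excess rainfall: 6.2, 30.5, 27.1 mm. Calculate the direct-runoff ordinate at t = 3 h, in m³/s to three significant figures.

By discrete convolution, Q_j = Σ (P_i / 10 mm) · U_{j−i}.
At t = 3 h (j=3): Q = (6.2/10)·19 + (30.5/10)·27 + (27.1/10)·37 = 194 m³/s.

Q ≈ 194 m³/s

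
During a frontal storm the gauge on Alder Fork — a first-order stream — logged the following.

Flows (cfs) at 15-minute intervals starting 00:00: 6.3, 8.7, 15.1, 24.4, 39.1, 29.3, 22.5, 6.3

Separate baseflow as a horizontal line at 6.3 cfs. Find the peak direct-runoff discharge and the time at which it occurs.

Subtracting baseflow gives direct-runoff ordinates: 0.0, 2.4, 8.8, 18.1, 32.8, 23.0, 16.2, 0.0 cfs.
The maximum is 32.8 cfs, occurring at the reading for t = 01:00.

Q_p = 32.8 cfs at t = 01:00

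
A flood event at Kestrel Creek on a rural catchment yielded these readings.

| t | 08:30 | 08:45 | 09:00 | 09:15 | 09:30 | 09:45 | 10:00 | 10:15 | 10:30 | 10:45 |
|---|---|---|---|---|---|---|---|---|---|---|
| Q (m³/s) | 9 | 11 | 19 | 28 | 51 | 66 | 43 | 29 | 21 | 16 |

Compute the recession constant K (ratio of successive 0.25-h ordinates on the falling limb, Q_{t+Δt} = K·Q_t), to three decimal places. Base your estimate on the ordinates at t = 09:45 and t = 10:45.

K ≈ 0.702

Using the recession-limb readings at t = 09:45 and t = 10:45: Q falls from 66 to 16 m³/s over 4 intervals.
K = (Q₂/Q₁)^(1/4) = (16/66)^(1/4) = 0.702.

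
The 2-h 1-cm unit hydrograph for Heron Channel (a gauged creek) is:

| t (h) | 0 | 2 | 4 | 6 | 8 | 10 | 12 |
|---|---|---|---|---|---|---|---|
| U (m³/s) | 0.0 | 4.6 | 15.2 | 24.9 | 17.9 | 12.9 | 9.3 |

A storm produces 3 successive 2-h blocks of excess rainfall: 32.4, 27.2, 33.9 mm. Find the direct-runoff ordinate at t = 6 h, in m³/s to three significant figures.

Q ≈ 138 m³/s

By discrete convolution, Q_j = Σ (P_i / 10 mm) · U_{j−i}.
At t = 6 h (j=3): Q = (32.4/10)·24.9 + (27.2/10)·15.2 + (33.9/10)·4.6 = 138 m³/s.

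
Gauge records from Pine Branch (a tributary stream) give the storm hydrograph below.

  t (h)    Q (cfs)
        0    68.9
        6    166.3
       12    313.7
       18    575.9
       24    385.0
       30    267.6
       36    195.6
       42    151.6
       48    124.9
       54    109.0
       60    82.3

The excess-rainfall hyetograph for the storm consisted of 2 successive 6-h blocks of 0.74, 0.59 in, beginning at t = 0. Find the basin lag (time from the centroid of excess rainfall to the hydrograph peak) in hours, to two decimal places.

Centroid of excess rainfall: t_c = Σ P_i·t̄_i / ΣP_i = 5.6617 h (block centres at 3, 9 h).
Hydrograph peak occurs at t = 18 h, so basin lag t_L = 18 − 5.6617 = 12.34 h.

t_L ≈ 12.34 h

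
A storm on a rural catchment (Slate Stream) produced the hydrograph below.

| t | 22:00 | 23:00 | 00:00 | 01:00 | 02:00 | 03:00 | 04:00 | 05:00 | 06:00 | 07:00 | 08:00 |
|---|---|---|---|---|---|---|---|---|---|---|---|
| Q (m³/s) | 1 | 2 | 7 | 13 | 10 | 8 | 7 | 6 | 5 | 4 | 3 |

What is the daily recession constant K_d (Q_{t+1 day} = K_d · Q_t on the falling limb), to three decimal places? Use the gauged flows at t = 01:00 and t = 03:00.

K_d ≈ 0.003

Between t = 01:00 and t = 03:00 the flow falls from 13 to 8 m³/s over 2×1 h = 2 h.
Per-interval ratio K = (8/13)^(1/2) = 0.7845; K_d = K^(24/1) = 0.003.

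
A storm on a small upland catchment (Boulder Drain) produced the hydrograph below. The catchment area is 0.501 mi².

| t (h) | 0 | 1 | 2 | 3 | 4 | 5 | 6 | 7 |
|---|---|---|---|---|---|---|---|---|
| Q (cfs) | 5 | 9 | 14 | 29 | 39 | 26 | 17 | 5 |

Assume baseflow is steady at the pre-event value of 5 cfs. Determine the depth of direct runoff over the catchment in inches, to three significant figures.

d ≈ 0.322 in

Direct runoff: 0.0, 4.0, 9.0, 24.0, 34.0, 21.0, 12.0, 0.0 cfs; ΣQ_DR = 104.0 cfs.
V = ΣQ_DR · Δt = 104.0 × 3600 s = 3.744 × 10^5 ft³.
Over A = 0.501 mi², depth = V / A = 0.322 in.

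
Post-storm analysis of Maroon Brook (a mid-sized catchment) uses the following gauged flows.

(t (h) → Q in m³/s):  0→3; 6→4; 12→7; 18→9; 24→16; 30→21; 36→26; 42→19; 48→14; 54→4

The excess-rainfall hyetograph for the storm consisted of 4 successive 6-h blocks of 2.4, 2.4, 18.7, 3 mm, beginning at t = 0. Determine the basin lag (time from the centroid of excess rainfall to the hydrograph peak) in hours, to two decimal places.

t_L ≈ 21.95 h

Centroid of excess rainfall: t_c = Σ P_i·t̄_i / ΣP_i = 14.0491 h (block centres at 3, 9, 15, 21 h).
Hydrograph peak occurs at t = 36 h, so basin lag t_L = 36 − 14.0491 = 21.95 h.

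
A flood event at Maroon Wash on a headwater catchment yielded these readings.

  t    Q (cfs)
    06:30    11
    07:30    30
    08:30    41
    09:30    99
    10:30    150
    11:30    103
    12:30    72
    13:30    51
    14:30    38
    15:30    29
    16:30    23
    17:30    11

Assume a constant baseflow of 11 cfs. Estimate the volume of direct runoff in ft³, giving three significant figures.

Direct-runoff ordinates (Q − Q_b): 0.0, 19.0, 30.0, 88.0, 139.0, 92.0, 61.0, 40.0, 27.0, 18.0, 12.0, 0.0 cfs.
ΣQ_DR = 526.0 cfs.
With Δt = 1 h = 3600 s, V = ΣQ_DR · Δt = 526.0 × 3600 = 1.89 × 10^6 ft³.

V ≈ 1.89 × 10^6 ft³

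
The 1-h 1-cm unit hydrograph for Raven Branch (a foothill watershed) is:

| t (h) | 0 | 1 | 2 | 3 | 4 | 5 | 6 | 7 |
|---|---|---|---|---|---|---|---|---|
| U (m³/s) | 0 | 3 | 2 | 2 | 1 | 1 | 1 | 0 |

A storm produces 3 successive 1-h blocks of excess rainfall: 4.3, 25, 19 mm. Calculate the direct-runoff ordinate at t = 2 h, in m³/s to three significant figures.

Q ≈ 8.36 m³/s

By discrete convolution, Q_j = Σ (P_i / 10 mm) · U_{j−i}.
At t = 2 h (j=2): Q = (4.3/10)·2 + (25/10)·3 + (19/10)·0 = 8.36 m³/s.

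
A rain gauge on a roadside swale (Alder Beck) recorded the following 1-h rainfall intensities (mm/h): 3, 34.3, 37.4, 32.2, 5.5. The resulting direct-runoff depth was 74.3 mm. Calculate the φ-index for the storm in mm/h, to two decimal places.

φ ≈ 9.87 mm/h

Only the 3 blocks with intensity above φ contribute runoff: 34.3, 37.4, 32.2 mm/h.
Σ(I−φ)·Δt = d  ⇒  (34.3+37.4+32.2 − 3φ)·1 = 74.3
φ = (103.9 − 74.3/1) / 3 = 9.87 mm/h.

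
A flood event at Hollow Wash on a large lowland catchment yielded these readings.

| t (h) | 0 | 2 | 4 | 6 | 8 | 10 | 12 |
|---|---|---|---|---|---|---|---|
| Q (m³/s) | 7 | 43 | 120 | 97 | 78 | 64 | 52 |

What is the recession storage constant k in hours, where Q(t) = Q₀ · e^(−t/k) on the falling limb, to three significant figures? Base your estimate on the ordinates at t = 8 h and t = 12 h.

k ≈ 9.87 h

On the falling limb, Q drops from 78 to 52 m³/s between t = 8 h and t = 12 h (Δt = 4 h).
k = −Δt / ln(Q₂/Q₁) = −4 / ln(52/78) = 9.87 h.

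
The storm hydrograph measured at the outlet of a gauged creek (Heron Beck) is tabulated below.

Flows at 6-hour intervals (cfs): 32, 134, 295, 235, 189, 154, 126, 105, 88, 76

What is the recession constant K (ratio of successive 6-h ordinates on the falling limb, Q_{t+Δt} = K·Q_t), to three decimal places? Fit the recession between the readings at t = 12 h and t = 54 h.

Using the recession-limb readings at t = 12 h and t = 54 h: Q falls from 295 to 76 cfs over 7 intervals.
K = (Q₂/Q₁)^(1/7) = (76/295)^(1/7) = 0.824.

K ≈ 0.824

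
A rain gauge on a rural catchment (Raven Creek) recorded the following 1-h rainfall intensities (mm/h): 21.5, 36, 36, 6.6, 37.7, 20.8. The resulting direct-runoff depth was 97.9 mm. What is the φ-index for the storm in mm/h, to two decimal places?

Only the 5 blocks with intensity above φ contribute runoff: 21.5, 36, 36, 37.7, 20.8 mm/h.
Σ(I−φ)·Δt = d  ⇒  (21.5+36+36+37.7+20.8 − 5φ)·1 = 97.9
φ = (152.0 − 97.9/1) / 5 = 10.82 mm/h.

φ ≈ 10.82 mm/h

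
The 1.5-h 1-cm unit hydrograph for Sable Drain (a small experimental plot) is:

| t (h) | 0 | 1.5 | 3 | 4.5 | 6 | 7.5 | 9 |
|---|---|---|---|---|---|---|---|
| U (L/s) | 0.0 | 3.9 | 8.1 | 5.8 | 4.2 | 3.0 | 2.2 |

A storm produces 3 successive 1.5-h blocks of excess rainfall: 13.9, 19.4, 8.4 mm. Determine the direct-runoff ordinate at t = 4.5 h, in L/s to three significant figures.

Q ≈ 27.1 L/s

By discrete convolution, Q_j = Σ (P_i / 10 mm) · U_{j−i}.
At t = 4.5 h (j=3): Q = (13.9/10)·5.8 + (19.4/10)·8.1 + (8.4/10)·3.9 = 27.1 L/s.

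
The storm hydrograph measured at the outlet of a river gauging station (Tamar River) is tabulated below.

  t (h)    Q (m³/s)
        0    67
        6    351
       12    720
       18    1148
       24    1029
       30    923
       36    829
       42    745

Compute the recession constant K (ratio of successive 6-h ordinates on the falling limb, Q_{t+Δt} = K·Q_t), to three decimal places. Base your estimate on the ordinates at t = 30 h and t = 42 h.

Using the recession-limb readings at t = 30 h and t = 42 h: Q falls from 923 to 745 m³/s over 2 intervals.
K = (Q₂/Q₁)^(1/2) = (745/923)^(1/2) = 0.898.

K ≈ 0.898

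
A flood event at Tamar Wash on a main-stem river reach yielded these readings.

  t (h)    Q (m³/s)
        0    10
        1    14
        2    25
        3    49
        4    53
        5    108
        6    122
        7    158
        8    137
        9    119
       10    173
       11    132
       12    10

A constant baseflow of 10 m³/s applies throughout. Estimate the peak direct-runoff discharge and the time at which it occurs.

Q_p = 163.0 m³/s at t = 10 h

Subtracting baseflow gives direct-runoff ordinates: 0.0, 4.0, 15.0, 39.0, 43.0, 98.0, 112.0, 148.0, 127.0, 109.0, 163.0, 122.0, 0.0 m³/s.
The maximum is 163.0 m³/s, occurring at the reading for t = 10 h.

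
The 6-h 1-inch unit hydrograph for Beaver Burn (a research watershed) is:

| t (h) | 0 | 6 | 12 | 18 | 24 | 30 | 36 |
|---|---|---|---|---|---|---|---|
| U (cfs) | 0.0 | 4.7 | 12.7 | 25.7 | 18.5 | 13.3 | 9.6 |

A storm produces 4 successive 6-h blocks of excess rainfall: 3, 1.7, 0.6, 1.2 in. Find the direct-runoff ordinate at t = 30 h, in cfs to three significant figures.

By discrete convolution, Q_j = Σ (P_i / 1 in) · U_{j−i}.
At t = 30 h (j=5): Q = (3/1)·13.3 + (1.7/1)·18.5 + (0.6/1)·25.7 + (1.2/1)·12.7 = 102 cfs.

Q ≈ 102 cfs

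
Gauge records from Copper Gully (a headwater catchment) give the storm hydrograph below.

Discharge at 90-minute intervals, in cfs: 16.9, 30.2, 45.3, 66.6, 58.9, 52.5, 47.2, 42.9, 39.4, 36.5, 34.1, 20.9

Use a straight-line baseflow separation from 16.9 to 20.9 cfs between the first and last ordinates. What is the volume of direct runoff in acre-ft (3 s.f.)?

Direct-runoff ordinates (Q − Q_b): 0.00, 12.94, 27.67, 48.61, 40.55, 33.78, 28.12, 23.45, 19.59, 16.33, 13.56, 0.00 cfs.
ΣQ_DR = 264.6 cfs.
With Δt = 1.5 h = 5400 s, V = ΣQ_DR · Δt = 264.6 × 5400 = 1.43 × 10^6 ft³ = 32.8 acre-ft.

V ≈ 32.8 acre-ft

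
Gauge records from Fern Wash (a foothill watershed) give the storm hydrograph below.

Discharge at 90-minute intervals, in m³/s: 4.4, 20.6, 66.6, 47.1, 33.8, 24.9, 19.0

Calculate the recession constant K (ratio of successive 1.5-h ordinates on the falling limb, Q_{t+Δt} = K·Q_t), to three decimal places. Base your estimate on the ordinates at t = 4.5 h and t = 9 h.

K ≈ 0.739

Using the recession-limb readings at t = 4.5 h and t = 9 h: Q falls from 47.1 to 19.0 m³/s over 3 intervals.
K = (Q₂/Q₁)^(1/3) = (19.0/47.1)^(1/3) = 0.739.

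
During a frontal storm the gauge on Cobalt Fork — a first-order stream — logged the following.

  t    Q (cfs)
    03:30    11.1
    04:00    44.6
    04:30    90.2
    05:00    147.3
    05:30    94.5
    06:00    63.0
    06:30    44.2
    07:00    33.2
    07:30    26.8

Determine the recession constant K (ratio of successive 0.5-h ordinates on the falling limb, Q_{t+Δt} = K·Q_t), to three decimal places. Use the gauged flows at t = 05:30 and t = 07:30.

K ≈ 0.730

Using the recession-limb readings at t = 05:30 and t = 07:30: Q falls from 94.5 to 26.8 cfs over 4 intervals.
K = (Q₂/Q₁)^(1/4) = (26.8/94.5)^(1/4) = 0.730.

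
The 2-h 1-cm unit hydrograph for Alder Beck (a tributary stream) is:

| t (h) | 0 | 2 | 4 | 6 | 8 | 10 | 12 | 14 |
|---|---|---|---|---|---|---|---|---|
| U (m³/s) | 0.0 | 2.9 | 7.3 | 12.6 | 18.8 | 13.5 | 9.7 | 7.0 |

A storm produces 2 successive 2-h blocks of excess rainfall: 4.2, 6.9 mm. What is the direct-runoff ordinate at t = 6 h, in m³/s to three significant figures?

By discrete convolution, Q_j = Σ (P_i / 10 mm) · U_{j−i}.
At t = 6 h (j=3): Q = (4.2/10)·12.6 + (6.9/10)·7.3 = 10.3 m³/s.

Q ≈ 10.3 m³/s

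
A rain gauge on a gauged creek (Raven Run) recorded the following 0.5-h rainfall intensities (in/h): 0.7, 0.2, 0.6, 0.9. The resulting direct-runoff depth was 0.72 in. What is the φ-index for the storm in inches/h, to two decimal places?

φ ≈ 0.25 in/h

Only the 3 blocks with intensity above φ contribute runoff: 0.7, 0.6, 0.9 in/h.
Σ(I−φ)·Δt = d  ⇒  (0.7+0.6+0.9 − 3φ)·0.5 = 0.72
φ = (2.200 − 0.72/0.5) / 3 = 0.25 in/h.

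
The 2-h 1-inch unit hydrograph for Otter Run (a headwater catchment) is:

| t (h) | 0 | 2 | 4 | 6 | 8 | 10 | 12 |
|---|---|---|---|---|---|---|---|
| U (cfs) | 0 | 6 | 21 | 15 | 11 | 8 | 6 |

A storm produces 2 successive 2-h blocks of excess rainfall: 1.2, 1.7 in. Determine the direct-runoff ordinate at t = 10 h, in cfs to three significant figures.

Q ≈ 28.3 cfs

By discrete convolution, Q_j = Σ (P_i / 1 in) · U_{j−i}.
At t = 10 h (j=5): Q = (1.2/1)·8 + (1.7/1)·11 = 28.3 cfs.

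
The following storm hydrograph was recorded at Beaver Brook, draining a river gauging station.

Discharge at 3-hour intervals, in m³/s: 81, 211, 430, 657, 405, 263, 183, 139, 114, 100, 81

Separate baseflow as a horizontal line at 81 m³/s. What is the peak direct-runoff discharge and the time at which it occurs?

Subtracting baseflow gives direct-runoff ordinates: 0.0, 130.0, 349.0, 576.0, 324.0, 182.0, 102.0, 58.0, 33.0, 19.0, 0.0 m³/s.
The maximum is 576.0 m³/s, occurring at the reading for t = 9 h.

Q_p = 576.0 m³/s at t = 9 h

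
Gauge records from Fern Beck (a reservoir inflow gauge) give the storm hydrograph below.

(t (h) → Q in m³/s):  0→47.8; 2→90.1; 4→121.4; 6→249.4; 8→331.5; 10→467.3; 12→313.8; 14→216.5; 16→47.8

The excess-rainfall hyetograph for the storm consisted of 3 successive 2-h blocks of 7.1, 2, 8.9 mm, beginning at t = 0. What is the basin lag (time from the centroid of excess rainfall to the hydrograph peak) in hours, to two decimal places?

t_L ≈ 6.80 h

Centroid of excess rainfall: t_c = Σ P_i·t̄_i / ΣP_i = 3.2000 h (block centres at 1, 3, 5 h).
Hydrograph peak occurs at t = 10 h, so basin lag t_L = 10 − 3.2000 = 6.80 h.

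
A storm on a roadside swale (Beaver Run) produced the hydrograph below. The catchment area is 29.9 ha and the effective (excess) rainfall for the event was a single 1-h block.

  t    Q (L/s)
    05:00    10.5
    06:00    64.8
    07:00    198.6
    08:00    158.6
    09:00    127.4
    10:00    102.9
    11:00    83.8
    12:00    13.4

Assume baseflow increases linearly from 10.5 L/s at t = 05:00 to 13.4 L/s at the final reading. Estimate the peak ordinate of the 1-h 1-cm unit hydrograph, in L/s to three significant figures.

Direct runoff: 0.00, 53.89, 187.27, 146.86, 115.24, 90.33, 70.81, 0.00 L/s; ΣQ_DR = 664.4 L/s, peak = 187.27 L/s.
Runoff depth d = ΣQ_DR·Δt / A = 664.4 × 3600 / (29.9 ha) = 7.999 mm.
The 1-cm UH is the DRH scaled by (10 mm)/d, so U_p = 187.27 × 10/7.999 = 234 L/s.

U_p ≈ 234 L/s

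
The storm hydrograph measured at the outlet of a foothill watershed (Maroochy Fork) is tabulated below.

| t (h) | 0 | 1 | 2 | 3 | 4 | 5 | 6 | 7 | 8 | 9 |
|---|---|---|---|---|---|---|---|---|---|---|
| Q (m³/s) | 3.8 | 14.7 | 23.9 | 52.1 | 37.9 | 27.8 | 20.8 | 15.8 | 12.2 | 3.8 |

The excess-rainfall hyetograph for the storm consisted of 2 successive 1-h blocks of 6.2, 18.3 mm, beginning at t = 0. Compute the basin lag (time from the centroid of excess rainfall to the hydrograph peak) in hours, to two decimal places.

Centroid of excess rainfall: t_c = Σ P_i·t̄_i / ΣP_i = 1.2469 h (block centres at 0.5, 1.5 h).
Hydrograph peak occurs at t = 3 h, so basin lag t_L = 3 − 1.2469 = 1.75 h.

t_L ≈ 1.75 h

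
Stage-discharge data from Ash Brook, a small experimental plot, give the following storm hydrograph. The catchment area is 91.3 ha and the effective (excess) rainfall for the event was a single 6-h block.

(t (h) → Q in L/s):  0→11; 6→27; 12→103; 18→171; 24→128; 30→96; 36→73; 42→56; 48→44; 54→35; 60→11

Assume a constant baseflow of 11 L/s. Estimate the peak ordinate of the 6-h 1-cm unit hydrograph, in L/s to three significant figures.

Direct runoff: 0.0, 16.0, 92.0, 160.0, 117.0, 85.0, 62.0, 45.0, 33.0, 24.0, 0.0 L/s; ΣQ_DR = 634.0 L/s, peak = 160.0 L/s.
Runoff depth d = ΣQ_DR·Δt / A = 634.0 × 21600 / (91.3 ha) = 15.00 mm.
The 1-cm UH is the DRH scaled by (10 mm)/d, so U_p = 160.0 × 10/15.00 = 107 L/s.

U_p ≈ 107 L/s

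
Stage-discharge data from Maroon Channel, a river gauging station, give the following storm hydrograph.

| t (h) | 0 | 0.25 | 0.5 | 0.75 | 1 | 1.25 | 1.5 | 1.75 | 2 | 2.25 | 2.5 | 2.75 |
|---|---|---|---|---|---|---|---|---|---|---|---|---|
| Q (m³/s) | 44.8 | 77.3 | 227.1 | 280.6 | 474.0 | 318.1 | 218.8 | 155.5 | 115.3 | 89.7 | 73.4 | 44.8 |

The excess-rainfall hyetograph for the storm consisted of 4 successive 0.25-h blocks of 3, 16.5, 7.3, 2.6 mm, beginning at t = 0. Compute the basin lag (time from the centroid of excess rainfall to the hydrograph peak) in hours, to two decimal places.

t_L ≈ 0.54 h

Centroid of excess rainfall: t_c = Σ P_i·t̄_i / ΣP_i = 0.4558 h (block centres at 0.125, 0.375, 0.625, 0.875 h).
Hydrograph peak occurs at t = 1 h, so basin lag t_L = 1 − 0.4558 = 0.54 h.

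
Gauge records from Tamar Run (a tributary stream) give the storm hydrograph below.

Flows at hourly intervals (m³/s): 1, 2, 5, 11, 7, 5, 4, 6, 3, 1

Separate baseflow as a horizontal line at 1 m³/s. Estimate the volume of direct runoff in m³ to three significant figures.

V ≈ 1.26 × 10^5 m³

Direct-runoff ordinates (Q − Q_b): 0.0, 1.0, 4.0, 10.0, 6.0, 4.0, 3.0, 5.0, 2.0, 0.0 m³/s.
ΣQ_DR = 35.00 m³/s.
With Δt = 1 h = 3600 s, V = ΣQ_DR · Δt = 35.00 × 3600 = 1.26 × 10^5 m³.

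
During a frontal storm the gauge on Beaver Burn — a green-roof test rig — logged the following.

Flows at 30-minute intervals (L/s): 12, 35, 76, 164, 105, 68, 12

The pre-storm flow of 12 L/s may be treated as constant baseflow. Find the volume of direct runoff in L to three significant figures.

V ≈ 6.98 × 10^5 L

Direct-runoff ordinates (Q − Q_b): 0.0, 23.0, 64.0, 152.0, 93.0, 56.0, 0.0 L/s.
ΣQ_DR = 388.0 L/s.
With Δt = 0.5 h = 1800 s, V = ΣQ_DR · Δt = 388.0 × 1800 = 6.98 × 10^5 L.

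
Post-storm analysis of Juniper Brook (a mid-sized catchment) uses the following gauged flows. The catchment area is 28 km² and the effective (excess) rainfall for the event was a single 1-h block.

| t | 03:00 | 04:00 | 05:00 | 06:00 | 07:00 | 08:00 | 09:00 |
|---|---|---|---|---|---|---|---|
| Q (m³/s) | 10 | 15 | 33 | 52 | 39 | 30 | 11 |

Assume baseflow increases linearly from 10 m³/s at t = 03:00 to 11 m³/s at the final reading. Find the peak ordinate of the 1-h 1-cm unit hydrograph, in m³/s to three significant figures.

U_p ≈ 27.7 m³/s

Direct runoff: 0.00, 4.83, 22.67, 41.50, 28.33, 19.17, 0.00 m³/s; ΣQ_DR = 116.5 m³/s, peak = 41.50 m³/s.
Runoff depth d = ΣQ_DR·Δt / A = 116.5 × 3600 / (28 km²) = 14.98 mm.
The 1-cm UH is the DRH scaled by (10 mm)/d, so U_p = 41.50 × 10/14.98 = 27.7 m³/s.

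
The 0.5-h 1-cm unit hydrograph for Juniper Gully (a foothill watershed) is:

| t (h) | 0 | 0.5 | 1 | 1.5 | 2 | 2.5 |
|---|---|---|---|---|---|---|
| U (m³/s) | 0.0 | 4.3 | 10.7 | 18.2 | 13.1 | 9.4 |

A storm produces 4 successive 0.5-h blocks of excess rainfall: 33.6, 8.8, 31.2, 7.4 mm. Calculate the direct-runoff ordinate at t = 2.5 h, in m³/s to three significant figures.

By discrete convolution, Q_j = Σ (P_i / 10 mm) · U_{j−i}.
At t = 2.5 h (j=5): Q = (33.6/10)·9.4 + (8.8/10)·13.1 + (31.2/10)·18.2 + (7.4/10)·10.7 = 108 m³/s.

Q ≈ 108 m³/s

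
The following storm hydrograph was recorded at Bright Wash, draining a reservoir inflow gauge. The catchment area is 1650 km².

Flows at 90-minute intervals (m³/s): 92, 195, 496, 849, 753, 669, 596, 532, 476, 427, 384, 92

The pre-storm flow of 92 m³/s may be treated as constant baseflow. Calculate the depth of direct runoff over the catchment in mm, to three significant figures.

d ≈ 14.6 mm

Direct runoff: 0.0, 103.0, 404.0, 757.0, 661.0, 577.0, 504.0, 440.0, 384.0, 335.0, 292.0, 0.0 m³/s; ΣQ_DR = 4457 m³/s.
V = ΣQ_DR · Δt = 4457 × 5400 s = 2.407 × 10^7 m³.
Over A = 1650 km², depth = V / A = 14.6 mm.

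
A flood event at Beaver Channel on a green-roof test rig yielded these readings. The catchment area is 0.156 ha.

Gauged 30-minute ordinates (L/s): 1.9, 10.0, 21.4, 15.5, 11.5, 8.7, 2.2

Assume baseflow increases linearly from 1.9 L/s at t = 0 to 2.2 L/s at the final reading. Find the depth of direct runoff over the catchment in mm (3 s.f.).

Direct runoff: 0.00, 8.05, 19.40, 13.45, 9.40, 6.55, 0.00 L/s; ΣQ_DR = 56.85 L/s.
V = ΣQ_DR · Δt = 56.85 × 1800 s = 1.023 × 10^5 L.
Over A = 0.156 ha, depth = V / A = 65.6 mm.

d ≈ 65.6 mm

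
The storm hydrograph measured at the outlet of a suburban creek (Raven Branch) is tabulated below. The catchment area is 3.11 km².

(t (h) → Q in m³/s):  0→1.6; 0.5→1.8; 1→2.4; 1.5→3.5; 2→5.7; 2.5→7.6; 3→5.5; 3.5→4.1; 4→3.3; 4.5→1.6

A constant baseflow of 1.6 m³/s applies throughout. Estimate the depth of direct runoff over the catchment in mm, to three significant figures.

Direct runoff: 0.0, 0.2, 0.8, 1.9, 4.1, 6.0, 3.9, 2.5, 1.7, 0.0 m³/s; ΣQ_DR = 21.10 m³/s.
V = ΣQ_DR · Δt = 21.10 × 1800 s = 37980 m³.
Over A = 3.11 km², depth = V / A = 12.2 mm.

d ≈ 12.2 mm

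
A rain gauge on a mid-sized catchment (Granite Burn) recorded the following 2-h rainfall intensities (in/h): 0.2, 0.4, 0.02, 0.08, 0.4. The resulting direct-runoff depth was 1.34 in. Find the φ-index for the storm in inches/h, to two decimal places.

φ ≈ 0.11 in/h

Only the 3 blocks with intensity above φ contribute runoff: 0.2, 0.4, 0.4 in/h.
Σ(I−φ)·Δt = d  ⇒  (0.2+0.4+0.4 − 3φ)·2 = 1.34
φ = (1.000 − 1.34/2) / 3 = 0.11 in/h.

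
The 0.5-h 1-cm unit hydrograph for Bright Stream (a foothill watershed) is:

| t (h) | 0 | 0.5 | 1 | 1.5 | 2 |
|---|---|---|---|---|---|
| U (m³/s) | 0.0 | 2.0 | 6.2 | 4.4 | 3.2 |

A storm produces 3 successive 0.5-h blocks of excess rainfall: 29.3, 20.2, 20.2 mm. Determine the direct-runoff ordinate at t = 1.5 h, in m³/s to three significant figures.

Q ≈ 29.5 m³/s

By discrete convolution, Q_j = Σ (P_i / 10 mm) · U_{j−i}.
At t = 1.5 h (j=3): Q = (29.3/10)·4.4 + (20.2/10)·6.2 + (20.2/10)·2.0 = 29.5 m³/s.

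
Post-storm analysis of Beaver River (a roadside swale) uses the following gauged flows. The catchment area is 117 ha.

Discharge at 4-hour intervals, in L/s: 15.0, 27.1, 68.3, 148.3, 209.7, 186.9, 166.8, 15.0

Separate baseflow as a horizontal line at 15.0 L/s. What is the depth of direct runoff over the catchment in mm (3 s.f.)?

d ≈ 8.83 mm

Direct runoff: 0.0, 12.1, 53.3, 133.3, 194.7, 171.9, 151.8, 0.0 L/s; ΣQ_DR = 717.1 L/s.
V = ΣQ_DR · Δt = 717.1 × 14400 s = 1.033 × 10^7 L.
Over A = 117 ha, depth = V / A = 8.83 mm.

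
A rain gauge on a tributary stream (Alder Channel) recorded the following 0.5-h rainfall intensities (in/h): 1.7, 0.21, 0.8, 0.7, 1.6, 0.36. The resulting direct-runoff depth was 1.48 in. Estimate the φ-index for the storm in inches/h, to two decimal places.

φ ≈ 0.46 in/h

Only the 4 blocks with intensity above φ contribute runoff: 1.7, 0.8, 0.7, 1.6 in/h.
Σ(I−φ)·Δt = d  ⇒  (1.7+0.8+0.7+1.6 − 4φ)·0.5 = 1.48
φ = (4.800 − 1.48/0.5) / 4 = 0.46 in/h.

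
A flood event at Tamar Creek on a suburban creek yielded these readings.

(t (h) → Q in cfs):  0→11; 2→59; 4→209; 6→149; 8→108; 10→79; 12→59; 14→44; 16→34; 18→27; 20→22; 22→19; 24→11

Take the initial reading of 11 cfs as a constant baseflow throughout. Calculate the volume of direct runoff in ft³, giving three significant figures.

Direct-runoff ordinates (Q − Q_b): 0.0, 48.0, 198.0, 138.0, 97.0, 68.0, 48.0, 33.0, 23.0, 16.0, 11.0, 8.0, 0.0 cfs.
ΣQ_DR = 688.0 cfs.
With Δt = 2 h = 7200 s, V = ΣQ_DR · Δt = 688.0 × 7200 = 4.95 × 10^6 ft³.

V ≈ 4.95 × 10^6 ft³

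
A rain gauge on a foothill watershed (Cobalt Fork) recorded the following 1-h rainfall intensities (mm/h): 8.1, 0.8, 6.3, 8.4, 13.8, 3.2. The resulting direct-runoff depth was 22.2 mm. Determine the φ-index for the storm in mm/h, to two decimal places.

Only the 4 blocks with intensity above φ contribute runoff: 8.1, 6.3, 8.4, 13.8 mm/h.
Σ(I−φ)·Δt = d  ⇒  (8.1+6.3+8.4+13.8 − 4φ)·1 = 22.2
φ = (36.60 − 22.2/1) / 4 = 3.60 mm/h.

φ ≈ 3.60 mm/h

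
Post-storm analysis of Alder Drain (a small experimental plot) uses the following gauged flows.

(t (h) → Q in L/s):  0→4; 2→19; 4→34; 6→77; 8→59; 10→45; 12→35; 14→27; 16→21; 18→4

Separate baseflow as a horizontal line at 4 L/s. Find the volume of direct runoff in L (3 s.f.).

Direct-runoff ordinates (Q − Q_b): 0.0, 15.0, 30.0, 73.0, 55.0, 41.0, 31.0, 23.0, 17.0, 0.0 L/s.
ΣQ_DR = 285.0 L/s.
With Δt = 2 h = 7200 s, V = ΣQ_DR · Δt = 285.0 × 7200 = 2.05 × 10^6 L.

V ≈ 2.05 × 10^6 L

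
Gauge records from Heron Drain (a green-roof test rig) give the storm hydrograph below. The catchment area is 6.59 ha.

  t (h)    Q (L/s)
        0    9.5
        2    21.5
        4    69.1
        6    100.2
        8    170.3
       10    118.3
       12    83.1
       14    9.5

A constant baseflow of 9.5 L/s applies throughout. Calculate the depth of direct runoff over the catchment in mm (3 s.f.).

Direct runoff: 0.0, 12.0, 59.6, 90.7, 160.8, 108.8, 73.6, 0.0 L/s; ΣQ_DR = 505.5 L/s.
V = ΣQ_DR · Δt = 505.5 × 7200 s = 3.640 × 10^6 L.
Over A = 6.59 ha, depth = V / A = 55.2 mm.

d ≈ 55.2 mm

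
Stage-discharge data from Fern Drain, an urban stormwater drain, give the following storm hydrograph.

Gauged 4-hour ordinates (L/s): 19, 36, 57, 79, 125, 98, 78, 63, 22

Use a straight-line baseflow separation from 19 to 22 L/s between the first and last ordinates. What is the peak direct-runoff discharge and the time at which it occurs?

Q_p = 104.50 L/s at t = 16 h

Subtracting baseflow gives direct-runoff ordinates: 0.00, 16.62, 37.25, 58.88, 104.50, 77.12, 56.75, 41.38, 0.00 L/s.
The maximum is 104.50 L/s, occurring at the reading for t = 16 h.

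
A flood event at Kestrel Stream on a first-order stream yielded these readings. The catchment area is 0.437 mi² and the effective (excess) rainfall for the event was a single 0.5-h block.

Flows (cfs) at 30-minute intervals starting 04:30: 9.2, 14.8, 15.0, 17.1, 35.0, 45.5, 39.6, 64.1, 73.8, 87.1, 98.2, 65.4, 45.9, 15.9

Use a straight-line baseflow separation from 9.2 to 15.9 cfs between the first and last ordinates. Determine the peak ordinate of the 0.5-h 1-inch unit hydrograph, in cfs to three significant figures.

U_p ≈ 105 cfs

Direct runoff: 0.00, 5.08, 4.77, 6.35, 23.74, 33.72, 27.31, 51.29, 60.48, 73.26, 83.85, 50.53, 30.52, 0.00 cfs; ΣQ_DR = 450.9 cfs, peak = 83.85 cfs.
Runoff depth d = ΣQ_DR·Δt / A = 450.9 × 1800 / (0.437 mi²) = 0.7994 in.
The 1-inch UH is the DRH scaled by (1 in)/d, so U_p = 83.85 × 1/0.7994 = 105 cfs.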